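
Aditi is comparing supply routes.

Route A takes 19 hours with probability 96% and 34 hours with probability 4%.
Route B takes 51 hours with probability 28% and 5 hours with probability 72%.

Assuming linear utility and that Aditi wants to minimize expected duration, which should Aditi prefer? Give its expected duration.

Route B (17.88 hours)

Route A = 0.96 × 19 + 0.04 × 34 = 18.24 + 1.36 = 19.6
Route B = 0.28 × 51 + 0.72 × 5 = 14.28 + 3.6 = 17.88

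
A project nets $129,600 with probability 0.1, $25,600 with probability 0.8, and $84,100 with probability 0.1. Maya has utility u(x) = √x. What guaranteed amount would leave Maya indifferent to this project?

$37,249

E[u] = 0.1·√129600 + 0.8·√25600 + 0.1·√84100 = 0.1·360 + 0.8·160 + 0.1·290 = 193
CE = (193)² = 37249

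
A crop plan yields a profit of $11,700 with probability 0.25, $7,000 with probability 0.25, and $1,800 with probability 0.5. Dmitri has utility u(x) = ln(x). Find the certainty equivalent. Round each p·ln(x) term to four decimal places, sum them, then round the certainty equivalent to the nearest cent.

$4,035.96

E[u] = 0.25·ln(11700) + 0.25·ln(7000) + 0.5·ln(1800) = 2.3418 + 2.2134 + 3.7478 = 8.3030
CE = e^8.3030 ≈ 4035.96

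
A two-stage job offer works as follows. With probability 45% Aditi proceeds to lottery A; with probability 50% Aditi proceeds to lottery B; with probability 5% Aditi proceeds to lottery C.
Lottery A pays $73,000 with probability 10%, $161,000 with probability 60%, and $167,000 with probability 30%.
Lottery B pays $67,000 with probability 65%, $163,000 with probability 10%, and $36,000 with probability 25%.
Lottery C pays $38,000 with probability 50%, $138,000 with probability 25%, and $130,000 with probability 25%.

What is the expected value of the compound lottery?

$108,025

EV(A) = 0.1 × 73000 + 0.6 × 161000 + 0.3 × 167000 = 7300 + 96600 + 50100 = 154000
EV(B) = 0.65 × 67000 + 0.1 × 163000 + 0.25 × 36000 = 43550 + 16300 + 9000 = 68850
EV(C) = 0.5 × 38000 + 0.25 × 138000 + 0.25 × 130000 = 19000 + 34500 + 32500 = 86000
Overall = 0.45 × 154000 + 0.5 × 68850 + 0.05 × 86000 = 69300 + 34425 + 4300 = 108025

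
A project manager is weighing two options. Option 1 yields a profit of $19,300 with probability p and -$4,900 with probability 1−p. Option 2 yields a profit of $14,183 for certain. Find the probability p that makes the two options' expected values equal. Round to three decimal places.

p = 0.789

p·19300 + (1−p)·(-4900) = 14183
24200p − 4900 = 14183
p = (14183 + 4900) / 24200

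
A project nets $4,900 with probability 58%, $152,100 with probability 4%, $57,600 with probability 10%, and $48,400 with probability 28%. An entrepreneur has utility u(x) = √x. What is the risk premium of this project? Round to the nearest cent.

$8,130.76

E[u] = 0.58·√4900 + 0.04·√152100 + 0.1·√57600 + 0.28·√48400 = 0.58·70 + 0.04·390 + 0.1·240 + 0.28·220 = 141.8
CE = (141.8)² = 20107.24
Risk premium = EV − CE = 28238 − 20107.24 = 8130.76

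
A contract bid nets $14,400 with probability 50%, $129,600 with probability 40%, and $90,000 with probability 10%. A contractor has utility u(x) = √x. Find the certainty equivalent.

E[u] = 0.5·√14400 + 0.4·√129600 + 0.1·√90000 = 0.5·120 + 0.4·360 + 0.1·300 = 234
CE = (234)² = 54756

$54,756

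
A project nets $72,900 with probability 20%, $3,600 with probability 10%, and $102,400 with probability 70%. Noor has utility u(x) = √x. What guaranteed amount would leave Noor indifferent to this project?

$80,656

E[u] = 0.2·√72900 + 0.1·√3600 + 0.7·√102400 = 0.2·270 + 0.1·60 + 0.7·320 = 284
CE = (284)² = 80656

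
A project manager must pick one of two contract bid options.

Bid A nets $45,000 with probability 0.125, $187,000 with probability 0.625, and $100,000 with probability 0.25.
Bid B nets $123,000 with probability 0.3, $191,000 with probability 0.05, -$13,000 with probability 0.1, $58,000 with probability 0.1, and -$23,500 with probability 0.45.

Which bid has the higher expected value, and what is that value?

Bid A = 0.125 × 45000 + 0.625 × 187000 + 0.25 × 100000 = 5625 + 116875 + 25000 = 147500
Bid B = 0.3 × 123000 + 0.05 × 191000 + 0.1 × (-13000) + 0.1 × 58000 + 0.45 × (-23500) = 36900 + 9550 − 1300 + 5800 − 10575 = 40375

Bid A ($147,500)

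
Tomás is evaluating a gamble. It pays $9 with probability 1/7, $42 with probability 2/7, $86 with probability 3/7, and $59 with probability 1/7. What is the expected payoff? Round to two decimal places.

EV = 1/7 × 9 + 2/7 × 42 + 3/7 × 86 + 1/7 × 59 = 1.2857 + 12 + 36.8571 + 8.4286 = 58.5714

$58.57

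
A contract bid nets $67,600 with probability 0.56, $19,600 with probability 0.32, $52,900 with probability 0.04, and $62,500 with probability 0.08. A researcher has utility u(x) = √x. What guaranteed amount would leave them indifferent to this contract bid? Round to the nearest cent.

E[u] = 0.56·√67600 + 0.32·√19600 + 0.04·√52900 + 0.08·√62500 = 0.56·260 + 0.32·140 + 0.04·230 + 0.08·250 = 219.6
CE = (219.6)² = 48224.16

$48,224.16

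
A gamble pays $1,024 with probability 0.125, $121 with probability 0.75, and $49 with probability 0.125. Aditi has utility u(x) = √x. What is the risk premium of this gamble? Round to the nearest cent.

E[u] = 0.125·√1024 + 0.75·√121 + 0.125·√49 = 0.125·32 + 0.75·11 + 0.125·7 = 13.125
CE = (13.125)² = 172.265625
Risk premium = EV − CE = 224.875 − 172.265625 = 52.609375

$52.61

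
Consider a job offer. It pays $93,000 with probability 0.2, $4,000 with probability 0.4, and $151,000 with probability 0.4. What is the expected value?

EV = 0.2 × 93000 + 0.4 × 4000 + 0.4 × 151000 = 18600 + 1600 + 60400 = 80600

$80,600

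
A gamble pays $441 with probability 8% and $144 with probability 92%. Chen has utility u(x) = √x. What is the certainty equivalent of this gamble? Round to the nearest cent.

E[u] = 0.08·√441 + 0.92·√144 = 0.08·21 + 0.92·12 = 12.72
CE = (12.72)² = 161.7984

$161.80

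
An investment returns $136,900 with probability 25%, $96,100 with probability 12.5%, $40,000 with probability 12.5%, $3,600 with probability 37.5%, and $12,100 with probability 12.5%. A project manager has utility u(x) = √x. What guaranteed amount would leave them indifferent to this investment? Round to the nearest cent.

$37,056.25

E[u] = 0.25·√136900 + 0.125·√96100 + 0.125·√40000 + 0.375·√3600 + 0.125·√12100 = 0.25·370 + 0.125·310 + 0.125·200 + 0.375·60 + 0.125·110 = 192.5
CE = (192.5)² = 37056.25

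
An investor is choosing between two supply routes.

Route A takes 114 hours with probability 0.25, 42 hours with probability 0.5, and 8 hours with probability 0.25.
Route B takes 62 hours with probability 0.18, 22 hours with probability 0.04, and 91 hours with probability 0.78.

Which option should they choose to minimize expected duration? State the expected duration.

Route A (51.5 hours)

Route A = 0.25 × 114 + 0.5 × 42 + 0.25 × 8 = 28.5 + 21 + 2 = 51.5
Route B = 0.18 × 62 + 0.04 × 22 + 0.78 × 91 = 11.16 + 0.88 + 70.98 = 83.02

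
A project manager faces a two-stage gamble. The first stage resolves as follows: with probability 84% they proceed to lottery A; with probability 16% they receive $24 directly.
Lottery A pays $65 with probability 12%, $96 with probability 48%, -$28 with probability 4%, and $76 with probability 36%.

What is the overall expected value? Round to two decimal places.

$71.14

EV(A) = 0.12 × 65 + 0.48 × 96 + 0.04 × (-28) + 0.36 × 76 = 7.8 + 46.08 − 1.12 + 27.36 = 80.12
Branch B: 24 (certain)
Overall = 0.84 × 80.12 + 0.16 × 24 = 67.3008 + 3.84 = 71.1408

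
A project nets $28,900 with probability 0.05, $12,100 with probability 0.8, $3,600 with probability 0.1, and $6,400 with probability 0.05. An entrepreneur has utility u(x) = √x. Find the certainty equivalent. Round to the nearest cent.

$11,342.25

E[u] = 0.05·√28900 + 0.8·√12100 + 0.1·√3600 + 0.05·√6400 = 0.05·170 + 0.8·110 + 0.1·60 + 0.05·80 = 106.5
CE = (106.5)² = 11342.25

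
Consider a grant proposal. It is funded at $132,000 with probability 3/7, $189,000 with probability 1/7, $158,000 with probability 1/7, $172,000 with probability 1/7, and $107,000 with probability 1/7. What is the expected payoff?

$146,000

EV = 3/7 × 132000 + 1/7 × 189000 + 1/7 × 158000 + 1/7 × 172000 + 1/7 × 107000 = 56571.4286 + 27000 + 22571.4286 + 24571.4286 + 15285.7143 = 146000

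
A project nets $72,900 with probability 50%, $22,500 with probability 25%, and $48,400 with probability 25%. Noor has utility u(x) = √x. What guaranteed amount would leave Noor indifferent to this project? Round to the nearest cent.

E[u] = 0.5·√72900 + 0.25·√22500 + 0.25·√48400 = 0.5·270 + 0.25·150 + 0.25·220 = 227.5
CE = (227.5)² = 51756.25

$51,756.25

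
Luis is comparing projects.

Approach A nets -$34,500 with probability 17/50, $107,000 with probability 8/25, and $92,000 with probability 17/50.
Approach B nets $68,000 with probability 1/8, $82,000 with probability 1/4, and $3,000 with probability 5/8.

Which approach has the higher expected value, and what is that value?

Approach A = 17/50 × (-34500) + 8/25 × 107000 + 17/50 × 92000 = -11730 + 34240 + 31280 = 53790
Approach B = 1/8 × 68000 + 1/4 × 82000 + 5/8 × 3000 = 8500 + 20500 + 1875 = 30875

Approach A ($53,790)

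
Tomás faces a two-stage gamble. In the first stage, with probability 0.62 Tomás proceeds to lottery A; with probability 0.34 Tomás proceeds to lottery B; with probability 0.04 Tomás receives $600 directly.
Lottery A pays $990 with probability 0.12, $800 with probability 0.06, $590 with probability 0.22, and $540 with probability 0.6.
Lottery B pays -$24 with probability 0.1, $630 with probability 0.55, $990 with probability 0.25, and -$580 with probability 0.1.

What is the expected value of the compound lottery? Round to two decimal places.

EV(A) = 0.12 × 990 + 0.06 × 800 + 0.22 × 590 + 0.6 × 540 = 118.8 + 48 + 129.8 + 324 = 620.6
EV(B) = 0.1 × (-24) + 0.55 × 630 + 0.25 × 990 + 0.1 × (-580) = -2.4 + 346.5 + 247.5 − 58 = 533.6
Branch C: 600 (certain)
Overall = 0.62 × 620.6 + 0.34 × 533.6 + 0.04 × 600 = 384.772 + 181.424 + 24 = 590.196

$590.20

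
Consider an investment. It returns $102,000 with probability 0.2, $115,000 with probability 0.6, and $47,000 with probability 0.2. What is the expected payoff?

$98,800

EV = 0.2 × 102000 + 0.6 × 115000 + 0.2 × 47000 = 20400 + 69000 + 9400 = 98800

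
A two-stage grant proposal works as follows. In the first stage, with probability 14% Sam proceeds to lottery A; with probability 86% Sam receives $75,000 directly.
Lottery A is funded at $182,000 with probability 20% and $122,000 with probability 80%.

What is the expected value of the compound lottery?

EV(A) = 0.2 × 182000 + 0.8 × 122000 = 36400 + 97600 = 134000
Branch B: 75000 (certain)
Overall = 0.14 × 134000 + 0.86 × 75000 = 18760 + 64500 = 83260

$83,260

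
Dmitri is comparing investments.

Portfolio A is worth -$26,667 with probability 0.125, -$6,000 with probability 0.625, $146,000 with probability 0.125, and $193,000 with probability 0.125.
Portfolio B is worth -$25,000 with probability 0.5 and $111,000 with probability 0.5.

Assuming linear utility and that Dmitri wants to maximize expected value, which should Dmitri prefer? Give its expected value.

Portfolio A = 0.125 × (-26667) + 0.625 × (-6000) + 0.125 × 146000 + 0.125 × 193000 = -3333.375 − 3750 + 18250 + 24125 = 35291.625
Portfolio B = 0.5 × (-25000) + 0.5 × 111000 = -12500 + 55500 = 43000

Portfolio B ($43,000)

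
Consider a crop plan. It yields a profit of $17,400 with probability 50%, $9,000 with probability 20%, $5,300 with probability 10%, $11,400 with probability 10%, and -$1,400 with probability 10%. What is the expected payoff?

$12,030

EV = 0.5 × 17400 + 0.2 × 9000 + 0.1 × 5300 + 0.1 × 11400 + 0.1 × (-1400) = 8700 + 1800 + 530 + 1140 − 140 = 12030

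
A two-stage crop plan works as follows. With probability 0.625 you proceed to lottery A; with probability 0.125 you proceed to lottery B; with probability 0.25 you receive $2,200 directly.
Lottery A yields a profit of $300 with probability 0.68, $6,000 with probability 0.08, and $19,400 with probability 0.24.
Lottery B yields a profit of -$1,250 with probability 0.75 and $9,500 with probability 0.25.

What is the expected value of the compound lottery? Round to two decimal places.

$4,067.19

EV(A) = 0.68 × 300 + 0.08 × 6000 + 0.24 × 19400 = 204 + 480 + 4656 = 5340
EV(B) = 0.75 × (-1250) + 0.25 × 9500 = -937.5 + 2375 = 1437.5
Branch C: 2200 (certain)
Overall = 0.625 × 5340 + 0.125 × 1437.5 + 0.25 × 2200 = 3337.5 + 179.6875 + 550 = 4067.1875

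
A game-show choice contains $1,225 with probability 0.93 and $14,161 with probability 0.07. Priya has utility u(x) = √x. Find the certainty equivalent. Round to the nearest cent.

E[u] = 0.93·√1225 + 0.07·√14161 = 0.93·35 + 0.07·119 = 40.88
CE = (40.88)² = 1671.1744

$1,671.17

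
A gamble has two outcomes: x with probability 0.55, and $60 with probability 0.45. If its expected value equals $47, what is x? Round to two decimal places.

x = $36.36

0.55·x + 0.45·60 = 47
0.55·x = 47 − 27 = 20
x = 20 / 0.55 = 36.3636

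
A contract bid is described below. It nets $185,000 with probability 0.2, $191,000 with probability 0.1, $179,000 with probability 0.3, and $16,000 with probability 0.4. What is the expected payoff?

EV = 0.2 × 185000 + 0.1 × 191000 + 0.3 × 179000 + 0.4 × 16000 = 37000 + 19100 + 53700 + 6400 = 116200

$116,200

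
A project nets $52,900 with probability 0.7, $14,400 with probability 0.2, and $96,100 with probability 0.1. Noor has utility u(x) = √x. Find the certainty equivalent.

$46,656

E[u] = 0.7·√52900 + 0.2·√14400 + 0.1·√96100 = 0.7·230 + 0.2·120 + 0.1·310 = 216
CE = (216)² = 46656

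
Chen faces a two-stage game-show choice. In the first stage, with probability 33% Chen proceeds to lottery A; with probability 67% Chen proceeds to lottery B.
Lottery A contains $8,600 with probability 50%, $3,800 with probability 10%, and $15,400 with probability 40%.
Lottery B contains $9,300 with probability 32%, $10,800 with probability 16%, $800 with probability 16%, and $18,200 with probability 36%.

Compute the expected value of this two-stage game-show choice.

$11,204.48

EV(A) = 0.5 × 8600 + 0.1 × 3800 + 0.4 × 15400 = 4300 + 380 + 6160 = 10840
EV(B) = 0.32 × 9300 + 0.16 × 10800 + 0.16 × 800 + 0.36 × 18200 = 2976 + 1728 + 128 + 6552 = 11384
Overall = 0.33 × 10840 + 0.67 × 11384 = 3577.2 + 7627.28 = 11204.48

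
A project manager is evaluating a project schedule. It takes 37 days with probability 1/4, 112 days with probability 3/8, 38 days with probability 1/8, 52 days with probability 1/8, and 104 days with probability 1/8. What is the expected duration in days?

75.5 days

EV = 1/4 × 37 + 3/8 × 112 + 1/8 × 38 + 1/8 × 52 + 1/8 × 104 = 9.25 + 42 + 4.75 + 6.5 + 13 = 75.5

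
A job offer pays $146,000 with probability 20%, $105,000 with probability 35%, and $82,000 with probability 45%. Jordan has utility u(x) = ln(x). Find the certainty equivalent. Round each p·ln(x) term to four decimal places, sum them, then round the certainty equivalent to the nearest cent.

E[u] = 0.2·ln(146000) + 0.35·ln(105000) + 0.45·ln(82000) = 2.3783 + 4.0466 + 5.0915 = 11.5164
CE = e^11.5164 ≈ 100348.06

$100,348.06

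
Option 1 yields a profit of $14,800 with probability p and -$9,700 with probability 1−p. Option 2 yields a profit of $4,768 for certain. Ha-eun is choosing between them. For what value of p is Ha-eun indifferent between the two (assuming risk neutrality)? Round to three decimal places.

p·14800 + (1−p)·(-9700) = 4768
24500p − 9700 = 4768
p = (4768 + 9700) / 24500

p = 0.591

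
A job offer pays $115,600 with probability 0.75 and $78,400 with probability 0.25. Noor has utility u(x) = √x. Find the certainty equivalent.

E[u] = 0.75·√115600 + 0.25·√78400 = 0.75·340 + 0.25·280 = 325
CE = (325)² = 105625

$105,625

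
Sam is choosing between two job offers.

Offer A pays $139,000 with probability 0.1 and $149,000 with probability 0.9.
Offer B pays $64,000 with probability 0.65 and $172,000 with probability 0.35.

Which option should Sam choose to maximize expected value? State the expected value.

Offer A = 0.1 × 139000 + 0.9 × 149000 = 13900 + 134100 = 148000
Offer B = 0.65 × 64000 + 0.35 × 172000 = 41600 + 60200 = 101800

Offer A ($148,000)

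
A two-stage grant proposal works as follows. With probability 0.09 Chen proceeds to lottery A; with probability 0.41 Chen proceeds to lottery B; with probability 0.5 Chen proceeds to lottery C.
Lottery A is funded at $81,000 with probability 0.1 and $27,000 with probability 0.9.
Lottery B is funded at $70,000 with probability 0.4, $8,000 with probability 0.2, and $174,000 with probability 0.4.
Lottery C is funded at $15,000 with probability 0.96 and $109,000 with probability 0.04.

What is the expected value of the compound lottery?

$52,968

EV(A) = 0.1 × 81000 + 0.9 × 27000 = 8100 + 24300 = 32400
EV(B) = 0.4 × 70000 + 0.2 × 8000 + 0.4 × 174000 = 28000 + 1600 + 69600 = 99200
EV(C) = 0.96 × 15000 + 0.04 × 109000 = 14400 + 4360 = 18760
Overall = 0.09 × 32400 + 0.41 × 99200 + 0.5 × 18760 = 2916 + 40672 + 9380 = 52968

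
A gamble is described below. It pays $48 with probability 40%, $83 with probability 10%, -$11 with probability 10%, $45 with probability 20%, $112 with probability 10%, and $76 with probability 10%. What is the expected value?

EV = 0.4 × 48 + 0.1 × 83 + 0.1 × (-11) + 0.2 × 45 + 0.1 × 112 + 0.1 × 76 = 19.2 + 8.3 − 1.1 + 9 + 11.2 + 7.6 = 54.2

$54.20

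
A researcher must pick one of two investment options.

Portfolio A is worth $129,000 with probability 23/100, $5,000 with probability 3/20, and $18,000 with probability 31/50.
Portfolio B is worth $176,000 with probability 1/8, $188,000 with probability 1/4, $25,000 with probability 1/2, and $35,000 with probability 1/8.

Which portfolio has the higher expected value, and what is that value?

Portfolio A = 23/100 × 129000 + 3/20 × 5000 + 31/50 × 18000 = 29670 + 750 + 11160 = 41580
Portfolio B = 1/8 × 176000 + 1/4 × 188000 + 1/2 × 25000 + 1/8 × 35000 = 22000 + 47000 + 12500 + 4375 = 85875

Portfolio B ($85,875)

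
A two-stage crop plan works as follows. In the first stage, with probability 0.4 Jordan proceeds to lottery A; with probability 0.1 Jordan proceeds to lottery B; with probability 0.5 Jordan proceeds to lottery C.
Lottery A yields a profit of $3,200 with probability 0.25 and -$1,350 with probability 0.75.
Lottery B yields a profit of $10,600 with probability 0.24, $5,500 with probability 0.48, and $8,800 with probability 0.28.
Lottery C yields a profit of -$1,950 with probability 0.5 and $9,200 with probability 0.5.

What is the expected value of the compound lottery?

EV(A) = 0.25 × 3200 + 0.75 × (-1350) = 800 − 1012.5 = -212.5
EV(B) = 0.24 × 10600 + 0.48 × 5500 + 0.28 × 8800 = 2544 + 2640 + 2464 = 7648
EV(C) = 0.5 × (-1950) + 0.5 × 9200 = -975 + 4600 = 3625
Overall = 0.4 × (-212.5) + 0.1 × 7648 + 0.5 × 3625 = -85 + 764.8 + 1812.5 = 2492.3

$2,492.30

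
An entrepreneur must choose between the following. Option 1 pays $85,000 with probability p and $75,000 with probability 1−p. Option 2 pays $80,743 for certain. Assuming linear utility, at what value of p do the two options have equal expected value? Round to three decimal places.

p·85000 + (1−p)·75000 = 80743
10000p + 75000 = 80743
p = (80743 − 75000) / 10000

p = 0.574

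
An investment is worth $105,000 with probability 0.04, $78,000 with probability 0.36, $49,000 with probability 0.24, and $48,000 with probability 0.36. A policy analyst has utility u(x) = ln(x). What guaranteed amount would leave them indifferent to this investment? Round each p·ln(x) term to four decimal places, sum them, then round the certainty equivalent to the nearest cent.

E[u] = 0.04·ln(105000) + 0.36·ln(78000) + 0.24·ln(49000) + 0.36·ln(48000) = 0.4625 + 4.0552 + 2.5919 + 3.8804 = 10.9900
CE = e^10.9900 ≈ 59278.38

$59,278.38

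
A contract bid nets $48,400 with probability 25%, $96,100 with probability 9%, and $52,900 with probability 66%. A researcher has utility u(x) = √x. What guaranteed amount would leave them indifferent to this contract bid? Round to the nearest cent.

E[u] = 0.25·√48400 + 0.09·√96100 + 0.66·√52900 = 0.25·220 + 0.09·310 + 0.66·230 = 234.7
CE = (234.7)² = 55084.09

$55,084.09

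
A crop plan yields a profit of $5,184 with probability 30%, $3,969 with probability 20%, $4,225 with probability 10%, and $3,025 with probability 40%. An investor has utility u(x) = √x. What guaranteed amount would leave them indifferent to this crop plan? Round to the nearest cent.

E[u] = 0.3·√5184 + 0.2·√3969 + 0.1·√4225 + 0.4·√3025 = 0.3·72 + 0.2·63 + 0.1·65 + 0.4·55 = 62.7
CE = (62.7)² = 3931.29

$3,931.29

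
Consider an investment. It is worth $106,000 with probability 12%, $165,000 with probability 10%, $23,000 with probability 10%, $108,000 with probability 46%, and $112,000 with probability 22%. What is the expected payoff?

$105,840

EV = 0.12 × 106000 + 0.1 × 165000 + 0.1 × 23000 + 0.46 × 108000 + 0.22 × 112000 = 12720 + 16500 + 2300 + 49680 + 24640 = 105840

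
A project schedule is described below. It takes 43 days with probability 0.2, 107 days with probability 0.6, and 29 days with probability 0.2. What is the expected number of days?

78.6 days

EV = 0.2 × 43 + 0.6 × 107 + 0.2 × 29 = 8.6 + 64.2 + 5.8 = 78.6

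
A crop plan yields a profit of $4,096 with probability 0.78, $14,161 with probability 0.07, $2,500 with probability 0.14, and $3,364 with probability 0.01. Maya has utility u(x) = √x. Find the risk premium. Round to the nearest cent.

$236.20

E[u] = 0.78·√4096 + 0.07·√14161 + 0.14·√2500 + 0.01·√3364 = 0.78·64 + 0.07·119 + 0.14·50 + 0.01·58 = 65.83
CE = (65.83)² = 4333.5889
Risk premium = EV − CE = 4569.79 − 4333.5889 = 236.2011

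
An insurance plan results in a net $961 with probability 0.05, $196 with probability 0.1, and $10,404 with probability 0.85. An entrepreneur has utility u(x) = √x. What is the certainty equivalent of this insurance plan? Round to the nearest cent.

E[u] = 0.05·√961 + 0.1·√196 + 0.85·√10404 = 0.05·31 + 0.1·14 + 0.85·102 = 89.65
CE = (89.65)² = 8037.1225

$8,037.12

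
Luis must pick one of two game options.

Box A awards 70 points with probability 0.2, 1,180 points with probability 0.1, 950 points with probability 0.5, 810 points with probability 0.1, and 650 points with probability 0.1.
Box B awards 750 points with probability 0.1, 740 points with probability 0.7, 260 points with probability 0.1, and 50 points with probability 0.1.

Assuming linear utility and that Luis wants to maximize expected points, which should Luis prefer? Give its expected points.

Box A (753 points)

Box A = 0.2 × 70 + 0.1 × 1180 + 0.5 × 950 + 0.1 × 810 + 0.1 × 650 = 14 + 118 + 475 + 81 + 65 = 753
Box B = 0.1 × 750 + 0.7 × 740 + 0.1 × 260 + 0.1 × 50 = 75 + 518 + 26 + 5 = 624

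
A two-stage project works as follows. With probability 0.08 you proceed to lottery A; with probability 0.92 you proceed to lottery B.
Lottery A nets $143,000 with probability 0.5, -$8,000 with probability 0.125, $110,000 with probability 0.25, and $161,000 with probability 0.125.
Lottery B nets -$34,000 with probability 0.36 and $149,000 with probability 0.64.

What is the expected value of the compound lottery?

EV(A) = 0.5 × 143000 + 0.125 × (-8000) + 0.25 × 110000 + 0.125 × 161000 = 71500 − 1000 + 27500 + 20125 = 118125
EV(B) = 0.36 × (-34000) + 0.64 × 149000 = -12240 + 95360 = 83120
Overall = 0.08 × 118125 + 0.92 × 83120 = 9450 + 76470.4 = 85920.4

$85,920.40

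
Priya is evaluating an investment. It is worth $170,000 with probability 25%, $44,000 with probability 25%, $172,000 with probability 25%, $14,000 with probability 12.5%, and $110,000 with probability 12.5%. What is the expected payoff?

$112,000

EV = 0.25 × 170000 + 0.25 × 44000 + 0.25 × 172000 + 0.125 × 14000 + 0.125 × 110000 = 42500 + 11000 + 43000 + 1750 + 13750 = 112000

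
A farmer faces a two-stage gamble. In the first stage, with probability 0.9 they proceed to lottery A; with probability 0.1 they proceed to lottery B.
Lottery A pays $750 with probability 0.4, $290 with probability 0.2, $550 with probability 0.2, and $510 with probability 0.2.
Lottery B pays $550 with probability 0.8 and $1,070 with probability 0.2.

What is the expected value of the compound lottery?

$578.40

EV(A) = 0.4 × 750 + 0.2 × 290 + 0.2 × 550 + 0.2 × 510 = 300 + 58 + 110 + 102 = 570
EV(B) = 0.8 × 550 + 0.2 × 1070 = 440 + 214 = 654
Overall = 0.9 × 570 + 0.1 × 654 = 513 + 65.4 = 578.4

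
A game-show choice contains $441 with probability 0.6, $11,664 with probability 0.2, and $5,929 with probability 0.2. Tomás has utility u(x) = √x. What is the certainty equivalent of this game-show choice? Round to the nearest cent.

$2,460.16

E[u] = 0.6·√441 + 0.2·√11664 + 0.2·√5929 = 0.6·21 + 0.2·108 + 0.2·77 = 49.6
CE = (49.6)² = 2460.16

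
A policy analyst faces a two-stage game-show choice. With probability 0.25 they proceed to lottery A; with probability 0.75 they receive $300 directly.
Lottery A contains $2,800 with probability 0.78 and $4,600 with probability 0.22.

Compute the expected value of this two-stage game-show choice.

$1,024

EV(A) = 0.78 × 2800 + 0.22 × 4600 = 2184 + 1012 = 3196
Branch B: 300 (certain)
Overall = 0.25 × 3196 + 0.75 × 300 = 799 + 225 = 1024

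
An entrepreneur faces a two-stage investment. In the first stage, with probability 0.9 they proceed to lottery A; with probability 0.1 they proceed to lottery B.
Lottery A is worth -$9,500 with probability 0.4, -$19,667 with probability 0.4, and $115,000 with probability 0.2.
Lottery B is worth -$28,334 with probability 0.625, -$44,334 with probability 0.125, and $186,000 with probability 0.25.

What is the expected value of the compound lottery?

$12,524.83

EV(A) = 0.4 × (-9500) + 0.4 × (-19667) + 0.2 × 115000 = -3800 − 7866.8 + 23000 = 11333.2
EV(B) = 0.625 × (-28334) + 0.125 × (-44334) + 0.25 × 186000 = -17708.75 − 5541.75 + 46500 = 23249.5
Overall = 0.9 × 11333.2 + 0.1 × 23249.5 = 10199.88 + 2324.95 = 12524.83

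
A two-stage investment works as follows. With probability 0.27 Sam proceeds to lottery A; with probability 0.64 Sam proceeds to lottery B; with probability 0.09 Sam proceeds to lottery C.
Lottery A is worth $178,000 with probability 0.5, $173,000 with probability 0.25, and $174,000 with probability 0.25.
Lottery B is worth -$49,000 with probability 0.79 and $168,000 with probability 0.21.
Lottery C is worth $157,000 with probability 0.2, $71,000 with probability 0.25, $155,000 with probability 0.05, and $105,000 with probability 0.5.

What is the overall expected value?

EV(A) = 0.5 × 178000 + 0.25 × 173000 + 0.25 × 174000 = 89000 + 43250 + 43500 = 175750
EV(B) = 0.79 × (-49000) + 0.21 × 168000 = -38710 + 35280 = -3430
EV(C) = 0.2 × 157000 + 0.25 × 71000 + 0.05 × 155000 + 0.5 × 105000 = 31400 + 17750 + 7750 + 52500 = 109400
Overall = 0.27 × 175750 + 0.64 × (-3430) + 0.09 × 109400 = 47452.5 − 2195.2 + 9846 = 55103.3

$55,103.30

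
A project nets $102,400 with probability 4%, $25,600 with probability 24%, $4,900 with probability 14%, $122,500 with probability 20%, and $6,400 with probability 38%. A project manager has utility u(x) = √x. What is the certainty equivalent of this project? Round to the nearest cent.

E[u] = 0.04·√102400 + 0.24·√25600 + 0.14·√4900 + 0.2·√122500 + 0.38·√6400 = 0.04·320 + 0.24·160 + 0.14·70 + 0.2·350 + 0.38·80 = 161.4
CE = (161.4)² = 26049.96

$26,049.96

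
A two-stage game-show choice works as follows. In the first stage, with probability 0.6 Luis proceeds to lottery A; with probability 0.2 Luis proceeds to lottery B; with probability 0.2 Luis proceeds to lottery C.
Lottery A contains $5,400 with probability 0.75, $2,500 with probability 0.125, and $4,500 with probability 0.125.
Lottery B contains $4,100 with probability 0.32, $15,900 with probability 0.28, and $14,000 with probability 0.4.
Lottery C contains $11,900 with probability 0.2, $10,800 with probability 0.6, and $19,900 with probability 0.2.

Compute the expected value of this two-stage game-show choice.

$7,795.80

EV(A) = 0.75 × 5400 + 0.125 × 2500 + 0.125 × 4500 = 4050 + 312.5 + 562.5 = 4925
EV(B) = 0.32 × 4100 + 0.28 × 15900 + 0.4 × 14000 = 1312 + 4452 + 5600 = 11364
EV(C) = 0.2 × 11900 + 0.6 × 10800 + 0.2 × 19900 = 2380 + 6480 + 3980 = 12840
Overall = 0.6 × 4925 + 0.2 × 11364 + 0.2 × 12840 = 2955 + 2272.8 + 2568 = 7795.8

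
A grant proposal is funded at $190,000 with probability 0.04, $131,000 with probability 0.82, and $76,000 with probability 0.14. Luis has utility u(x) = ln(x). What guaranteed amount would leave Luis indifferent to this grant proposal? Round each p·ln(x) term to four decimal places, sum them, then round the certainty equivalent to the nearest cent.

$123,204.39

E[u] = 0.04·ln(190000) + 0.82·ln(131000) + 0.14·ln(76000) = 0.4862 + 9.6620 + 1.5734 = 11.7216
CE = e^11.7216 ≈ 123204.39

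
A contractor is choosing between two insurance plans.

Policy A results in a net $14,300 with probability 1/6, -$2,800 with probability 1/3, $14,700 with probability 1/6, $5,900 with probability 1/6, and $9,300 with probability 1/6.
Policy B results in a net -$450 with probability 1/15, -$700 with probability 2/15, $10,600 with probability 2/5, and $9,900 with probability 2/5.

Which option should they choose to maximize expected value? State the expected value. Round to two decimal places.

Policy B ($8,076.67)

Policy A = 1/6 × 14300 + 1/3 × (-2800) + 1/6 × 14700 + 1/6 × 5900 + 1/6 × 9300 = 2383.3333 − 933.3333 + 2450 + 983.3333 + 1550 = 6433.3333
Policy B = 1/15 × (-450) + 2/15 × (-700) + 2/5 × 10600 + 2/5 × 9900 = -30 − 93.3333 + 4240 + 3960 = 8076.6667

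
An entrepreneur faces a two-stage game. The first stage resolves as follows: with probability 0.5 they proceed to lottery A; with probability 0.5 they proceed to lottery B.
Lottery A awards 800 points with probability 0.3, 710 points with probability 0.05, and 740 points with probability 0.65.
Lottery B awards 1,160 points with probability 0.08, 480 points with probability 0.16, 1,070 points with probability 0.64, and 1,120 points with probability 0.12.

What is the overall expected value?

EV(A) = 0.3 × 800 + 0.05 × 710 + 0.65 × 740 = 240 + 35.5 + 481 = 756.5
EV(B) = 0.08 × 1160 + 0.16 × 480 + 0.64 × 1070 + 0.12 × 1120 = 92.8 + 76.8 + 684.8 + 134.4 = 988.8
Overall = 0.5 × 756.5 + 0.5 × 988.8 = 378.25 + 494.4 = 872.65

872.65 points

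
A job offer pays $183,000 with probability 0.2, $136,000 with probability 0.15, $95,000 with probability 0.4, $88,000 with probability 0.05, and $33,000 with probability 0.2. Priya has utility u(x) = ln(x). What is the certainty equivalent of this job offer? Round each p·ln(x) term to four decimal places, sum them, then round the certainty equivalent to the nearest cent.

E[u] = 0.2·ln(183000) + 0.15·ln(136000) + 0.4·ln(95000) + 0.05·ln(88000) + 0.2·ln(33000) = 2.4234 + 1.7731 + 4.5847 + 0.5693 + 2.0809 = 11.4314
CE = e^11.4314 ≈ 92170.92

$92,170.92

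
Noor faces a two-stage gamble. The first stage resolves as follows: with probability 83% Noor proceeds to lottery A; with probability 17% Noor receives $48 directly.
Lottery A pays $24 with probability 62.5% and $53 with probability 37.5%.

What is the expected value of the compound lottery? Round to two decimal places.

EV(A) = 0.625 × 24 + 0.375 × 53 = 15 + 19.875 = 34.875
Branch B: 48 (certain)
Overall = 0.83 × 34.875 + 0.17 × 48 = 28.94625 + 8.16 = 37.10625

$37.11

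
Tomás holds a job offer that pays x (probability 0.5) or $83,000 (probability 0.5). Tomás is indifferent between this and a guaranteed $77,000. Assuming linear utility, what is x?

0.5·x + 0.5·83000 = 77000
0.5·x = 77000 − 41500 = 35500
x = 35500 / 0.5 = 71000

x = $71,000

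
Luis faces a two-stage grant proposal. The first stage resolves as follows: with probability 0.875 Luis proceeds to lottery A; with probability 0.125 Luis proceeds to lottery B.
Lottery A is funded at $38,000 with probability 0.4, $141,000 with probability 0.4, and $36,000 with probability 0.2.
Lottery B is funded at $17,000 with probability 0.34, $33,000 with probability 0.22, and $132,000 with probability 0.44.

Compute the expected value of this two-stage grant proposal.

EV(A) = 0.4 × 38000 + 0.4 × 141000 + 0.2 × 36000 = 15200 + 56400 + 7200 = 78800
EV(B) = 0.34 × 17000 + 0.22 × 33000 + 0.44 × 132000 = 5780 + 7260 + 58080 = 71120
Overall = 0.875 × 78800 + 0.125 × 71120 = 68950 + 8890 = 77840

$77,840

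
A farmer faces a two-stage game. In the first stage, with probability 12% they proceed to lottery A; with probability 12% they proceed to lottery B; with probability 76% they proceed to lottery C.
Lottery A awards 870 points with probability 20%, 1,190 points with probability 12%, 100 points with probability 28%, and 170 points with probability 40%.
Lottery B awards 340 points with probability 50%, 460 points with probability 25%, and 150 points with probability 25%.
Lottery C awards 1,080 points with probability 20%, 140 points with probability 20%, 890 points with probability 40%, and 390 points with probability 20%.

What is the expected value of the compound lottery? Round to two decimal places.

EV(A) = 0.2 × 870 + 0.12 × 1190 + 0.28 × 100 + 0.4 × 170 = 174 + 142.8 + 28 + 68 = 412.8
EV(B) = 0.5 × 340 + 0.25 × 460 + 0.25 × 150 = 170 + 115 + 37.5 = 322.5
EV(C) = 0.2 × 1080 + 0.2 × 140 + 0.4 × 890 + 0.2 × 390 = 216 + 28 + 356 + 78 = 678
Overall = 0.12 × 412.8 + 0.12 × 322.5 + 0.76 × 678 = 49.536 + 38.7 + 515.28 = 603.516

603.52 points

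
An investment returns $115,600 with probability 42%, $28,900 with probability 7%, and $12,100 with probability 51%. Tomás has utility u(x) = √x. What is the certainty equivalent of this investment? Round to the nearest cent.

E[u] = 0.42·√115600 + 0.07·√28900 + 0.51·√12100 = 0.42·340 + 0.07·170 + 0.51·110 = 210.8
CE = (210.8)² = 44436.64

$44,436.64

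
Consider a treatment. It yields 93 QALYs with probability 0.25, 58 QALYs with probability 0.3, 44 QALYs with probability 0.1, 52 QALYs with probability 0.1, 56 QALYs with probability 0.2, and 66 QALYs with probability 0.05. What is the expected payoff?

EV = 0.25 × 93 + 0.3 × 58 + 0.1 × 44 + 0.1 × 52 + 0.2 × 56 + 0.05 × 66 = 23.25 + 17.4 + 4.4 + 5.2 + 11.2 + 3.3 = 64.75

64.75 QALYs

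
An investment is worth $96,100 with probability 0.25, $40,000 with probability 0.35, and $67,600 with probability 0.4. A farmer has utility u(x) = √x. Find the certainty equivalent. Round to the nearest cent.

E[u] = 0.25·√96100 + 0.35·√40000 + 0.4·√67600 = 0.25·310 + 0.35·200 + 0.4·260 = 251.5
CE = (251.5)² = 63252.25

$63,252.25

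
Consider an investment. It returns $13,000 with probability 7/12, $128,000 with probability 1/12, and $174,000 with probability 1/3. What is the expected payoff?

EV = 7/12 × 13000 + 1/12 × 128000 + 1/3 × 174000 = 7583.3333 + 10666.6667 + 58000 = 76250

$76,250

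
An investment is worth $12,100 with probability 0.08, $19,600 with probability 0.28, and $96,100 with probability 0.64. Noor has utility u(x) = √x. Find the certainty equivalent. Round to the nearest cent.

E[u] = 0.08·√12100 + 0.28·√19600 + 0.64·√96100 = 0.08·110 + 0.28·140 + 0.64·310 = 246.4
CE = (246.4)² = 60712.96

$60,712.96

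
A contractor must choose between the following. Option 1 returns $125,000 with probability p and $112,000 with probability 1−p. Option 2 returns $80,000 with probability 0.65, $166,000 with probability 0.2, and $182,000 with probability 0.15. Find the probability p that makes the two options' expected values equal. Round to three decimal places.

EV(Option 2) = 0.65 × 80000 + 0.2 × 166000 + 0.15 × 182000 = 52000 + 33200 + 27300 = 112500
p·125000 + (1−p)·112000 = 112500
13000p + 112000 = 112500
p = (112500 − 112000) / 13000

p = 0.038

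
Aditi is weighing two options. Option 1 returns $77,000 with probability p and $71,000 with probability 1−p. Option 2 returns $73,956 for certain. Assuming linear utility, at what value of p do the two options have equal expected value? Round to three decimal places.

p = 0.493

p·77000 + (1−p)·71000 = 73956
6000p + 71000 = 73956
p = (73956 − 71000) / 6000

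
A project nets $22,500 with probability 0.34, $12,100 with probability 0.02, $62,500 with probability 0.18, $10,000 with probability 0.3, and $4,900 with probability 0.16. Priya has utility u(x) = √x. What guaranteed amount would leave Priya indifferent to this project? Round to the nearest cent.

$19,432.36

E[u] = 0.34·√22500 + 0.02·√12100 + 0.18·√62500 + 0.3·√10000 + 0.16·√4900 = 0.34·150 + 0.02·110 + 0.18·250 + 0.3·100 + 0.16·70 = 139.4
CE = (139.4)² = 19432.36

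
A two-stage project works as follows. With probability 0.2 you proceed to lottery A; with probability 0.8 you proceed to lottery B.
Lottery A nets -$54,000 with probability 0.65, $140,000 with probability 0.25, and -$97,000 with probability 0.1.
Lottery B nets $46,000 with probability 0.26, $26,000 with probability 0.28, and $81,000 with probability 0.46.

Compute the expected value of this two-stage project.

EV(A) = 0.65 × (-54000) + 0.25 × 140000 + 0.1 × (-97000) = -35100 + 35000 − 9700 = -9800
EV(B) = 0.26 × 46000 + 0.28 × 26000 + 0.46 × 81000 = 11960 + 7280 + 37260 = 56500
Overall = 0.2 × (-9800) + 0.8 × 56500 = -1960 + 45200 = 43240

$43,240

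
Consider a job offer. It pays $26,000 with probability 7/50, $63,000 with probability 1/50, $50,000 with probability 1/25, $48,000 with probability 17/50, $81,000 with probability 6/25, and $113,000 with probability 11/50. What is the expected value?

EV = 7/50 × 26000 + 1/50 × 63000 + 1/25 × 50000 + 17/50 × 48000 + 6/25 × 81000 + 11/50 × 113000 = 3640 + 1260 + 2000 + 16320 + 19440 + 24860 = 67520

$67,520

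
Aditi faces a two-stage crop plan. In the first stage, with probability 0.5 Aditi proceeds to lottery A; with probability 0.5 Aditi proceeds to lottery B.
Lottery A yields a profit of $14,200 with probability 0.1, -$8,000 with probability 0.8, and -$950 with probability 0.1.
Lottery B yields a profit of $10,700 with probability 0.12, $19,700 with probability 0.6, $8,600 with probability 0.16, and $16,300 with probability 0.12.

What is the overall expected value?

$5,680.50

EV(A) = 0.1 × 14200 + 0.8 × (-8000) + 0.1 × (-950) = 1420 − 6400 − 95 = -5075
EV(B) = 0.12 × 10700 + 0.6 × 19700 + 0.16 × 8600 + 0.12 × 16300 = 1284 + 11820 + 1376 + 1956 = 16436
Overall = 0.5 × (-5075) + 0.5 × 16436 = -2537.5 + 8218 = 5680.5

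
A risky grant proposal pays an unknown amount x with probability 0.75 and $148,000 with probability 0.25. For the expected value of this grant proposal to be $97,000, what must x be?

x = $80,000

0.75·x + 0.25·148000 = 97000
0.75·x = 97000 − 37000 = 60000
x = 60000 / 0.75 = 80000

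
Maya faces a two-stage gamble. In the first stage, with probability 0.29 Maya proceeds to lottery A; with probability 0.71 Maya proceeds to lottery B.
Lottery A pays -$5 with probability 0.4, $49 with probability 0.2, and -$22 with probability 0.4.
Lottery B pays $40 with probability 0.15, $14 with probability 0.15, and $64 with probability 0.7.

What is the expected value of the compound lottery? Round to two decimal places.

EV(A) = 0.4 × (-5) + 0.2 × 49 + 0.4 × (-22) = -2 + 9.8 − 8.8 = -1
EV(B) = 0.15 × 40 + 0.15 × 14 + 0.7 × 64 = 6 + 2.1 + 44.8 = 52.9
Overall = 0.29 × (-1) + 0.71 × 52.9 = -0.29 + 37.559 = 37.269

$37.27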